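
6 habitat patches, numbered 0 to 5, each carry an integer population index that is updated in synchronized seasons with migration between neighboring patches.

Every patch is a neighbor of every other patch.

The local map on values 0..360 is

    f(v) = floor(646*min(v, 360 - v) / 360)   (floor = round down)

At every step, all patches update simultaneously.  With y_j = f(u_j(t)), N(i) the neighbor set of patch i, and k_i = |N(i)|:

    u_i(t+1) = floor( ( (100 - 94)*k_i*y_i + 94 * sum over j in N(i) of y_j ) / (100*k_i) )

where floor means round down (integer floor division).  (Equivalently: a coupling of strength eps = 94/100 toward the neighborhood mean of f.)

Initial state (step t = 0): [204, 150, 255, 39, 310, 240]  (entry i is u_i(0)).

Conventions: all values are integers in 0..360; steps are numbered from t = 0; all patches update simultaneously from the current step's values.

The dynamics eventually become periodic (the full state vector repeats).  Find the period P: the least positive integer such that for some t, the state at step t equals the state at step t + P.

Simulating step by step:
t=0: [204, 150, 255, 39, 310, 240]
t=1: [172, 174, 184, 199, 197, 180]
t=2: [306, 305, 305, 308, 308, 304]
t=3: [96, 96, 96, 96, 96, 95]
t=4: [171, 171, 171, 171, 171, 171]
t=5: [306, 306, 306, 306, 306, 306]
t=6: [96, 96, 96, 96, 96, 96]
t=7: [172, 172, 172, 172, 172, 172]
t=8: [308, 308, 308, 308, 308, 308]
t=9: [93, 93, 93, 93, 93, 93]
t=10: [166, 166, 166, 166, 166, 166]
t=11: [297, 297, 297, 297, 297, 297]
t=12: [113, 113, 113, 113, 113, 113]
t=13: [202, 202, 202, 202, 202, 202]
t=14: [283, 283, 283, 283, 283, 283]
t=15: [138, 138, 138, 138, 138, 138]
t=16: [247, 247, 247, 247, 247, 247]
t=17: [202, 202, 202, 202, 202, 202]

Answer: 4
Key observation: The state at step 13, [202, 202, 202, 202, 202, 202], reappears at step 17 — and no state repeats earlier — so the cycle the system enters has period 4.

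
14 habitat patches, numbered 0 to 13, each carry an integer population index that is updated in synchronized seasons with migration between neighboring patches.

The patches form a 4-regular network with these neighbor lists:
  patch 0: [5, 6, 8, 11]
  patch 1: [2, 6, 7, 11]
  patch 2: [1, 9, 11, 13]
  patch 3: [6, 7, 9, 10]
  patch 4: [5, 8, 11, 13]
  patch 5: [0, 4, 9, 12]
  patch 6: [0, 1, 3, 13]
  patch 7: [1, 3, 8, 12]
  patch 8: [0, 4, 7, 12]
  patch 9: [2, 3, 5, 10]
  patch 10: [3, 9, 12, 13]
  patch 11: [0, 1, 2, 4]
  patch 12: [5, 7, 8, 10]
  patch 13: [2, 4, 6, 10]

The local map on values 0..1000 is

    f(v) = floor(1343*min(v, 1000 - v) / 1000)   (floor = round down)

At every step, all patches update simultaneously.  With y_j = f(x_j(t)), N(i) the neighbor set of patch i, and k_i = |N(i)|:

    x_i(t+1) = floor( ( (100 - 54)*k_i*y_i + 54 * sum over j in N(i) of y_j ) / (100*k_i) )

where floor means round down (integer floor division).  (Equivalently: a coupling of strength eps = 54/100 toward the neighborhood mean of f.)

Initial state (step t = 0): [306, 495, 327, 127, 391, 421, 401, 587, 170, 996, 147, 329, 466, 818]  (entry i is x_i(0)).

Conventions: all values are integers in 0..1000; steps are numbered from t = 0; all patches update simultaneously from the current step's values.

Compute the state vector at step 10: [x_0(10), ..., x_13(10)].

Answer: [625, 612, 612, 655, 621, 646, 621, 650, 642, 651, 657, 604, 661, 619]

Derivation:
t=0: [306, 495, 327, 127, 391, 421, 401, 587, 170, 996, 147, 329, 466, 818]
t=1: [427, 571, 384, 252, 441, 471, 448, 482, 390, 187, 231, 477, 495, 341]
t=2: [587, 589, 496, 399, 576, 571, 538, 581, 574, 357, 373, 598, 590, 482]
t=3: [566, 575, 605, 537, 576, 555, 593, 556, 564, 527, 528, 563, 551, 615]
t=4: [580, 567, 555, 611, 570, 597, 560, 595, 586, 613, 611, 573, 602, 545]
t=5: [564, 578, 582, 533, 573, 545, 578, 545, 555, 533, 535, 576, 537, 589]
t=6: [585, 571, 570, 616, 577, 605, 574, 606, 597, 615, 614, 570, 615, 567]
t=7: [555, 569, 569, 525, 562, 535, 564, 533, 541, 526, 525, 572, 523, 568]
t=8: [598, 585, 585, 628, 593, 619, 592, 622, 614, 626, 629, 580, 632, 589]
t=9: [536, 549, 549, 506, 540, 515, 541, 512, 519, 509, 505, 556, 501, 543]
t=10: [625, 612, 612, 655, 621, 646, 621, 650, 642, 651, 657, 604, 661, 619]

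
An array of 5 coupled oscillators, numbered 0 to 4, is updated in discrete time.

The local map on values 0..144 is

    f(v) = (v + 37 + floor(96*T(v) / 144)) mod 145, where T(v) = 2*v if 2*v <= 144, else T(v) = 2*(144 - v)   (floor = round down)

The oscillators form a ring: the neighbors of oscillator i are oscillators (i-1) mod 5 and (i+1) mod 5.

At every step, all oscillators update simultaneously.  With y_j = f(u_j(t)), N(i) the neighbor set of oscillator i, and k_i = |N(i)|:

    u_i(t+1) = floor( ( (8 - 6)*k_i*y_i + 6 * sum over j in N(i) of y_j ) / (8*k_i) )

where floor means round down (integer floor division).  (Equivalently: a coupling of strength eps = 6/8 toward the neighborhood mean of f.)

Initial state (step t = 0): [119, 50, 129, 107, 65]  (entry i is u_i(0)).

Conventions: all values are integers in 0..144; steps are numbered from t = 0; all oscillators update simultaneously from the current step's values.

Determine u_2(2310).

Simulating step by step:
t=0: [119, 50, 129, 107, 65]
t=1: [30, 33, 31, 43, 45]
t=2: [122, 109, 121, 128, 127]
t=3: [43, 44, 43, 41, 41]
t=4: [135, 137, 135, 133, 133]
t=5: [38, 38, 38, 39, 39]
t=6: [126, 125, 126, 126, 126]
t=7: [42, 42, 42, 42, 42]
t=8: [135, 135, 135, 135, 135]
t=9: [39, 39, 39, 39, 39]
t=10: [128, 128, 128, 128, 128]
t=11: [41, 41, 41, 41, 41]
t=12: [132, 132, 132, 132, 132]
t=13: [40, 40, 40, 40, 40]
t=14: [130, 130, 130, 130, 130]
t=15: [40, 40, 40, 40, 40]

Answer: u_2(2310) = 130
Key observation: The state at step 13, [40, 40, 40, 40, 40], reappears at step 15: the system is in a cycle of period 2 from step 13 on.  Therefore the state at step 2310 equals the state at step 13 + ((2310 - 13) mod 2) = 14, which is [130, 130, 130, 130, 130].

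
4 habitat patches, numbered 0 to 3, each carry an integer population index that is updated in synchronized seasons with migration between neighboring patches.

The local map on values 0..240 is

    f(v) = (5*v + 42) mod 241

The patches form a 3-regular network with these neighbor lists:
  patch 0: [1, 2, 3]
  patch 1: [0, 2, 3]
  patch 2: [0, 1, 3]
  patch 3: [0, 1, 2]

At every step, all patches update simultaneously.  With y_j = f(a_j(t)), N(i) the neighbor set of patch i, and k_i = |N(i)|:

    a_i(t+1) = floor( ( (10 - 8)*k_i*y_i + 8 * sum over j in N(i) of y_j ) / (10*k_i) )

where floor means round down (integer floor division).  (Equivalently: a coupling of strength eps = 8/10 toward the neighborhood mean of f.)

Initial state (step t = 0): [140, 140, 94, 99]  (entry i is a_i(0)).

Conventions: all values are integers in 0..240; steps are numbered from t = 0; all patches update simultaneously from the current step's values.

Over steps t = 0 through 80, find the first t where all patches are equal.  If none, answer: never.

Simulating step by step:
t=0: [140, 140, 94, 99]  (not all equal)
t=1: [31, 31, 30, 29]  (not all equal)
t=2: [193, 193, 193, 193]  (all equal)

Answer: 2
Key observation: Synchronization is absorbing here: once all patches are equal they stay equal, and step 2 is the first all-equal step.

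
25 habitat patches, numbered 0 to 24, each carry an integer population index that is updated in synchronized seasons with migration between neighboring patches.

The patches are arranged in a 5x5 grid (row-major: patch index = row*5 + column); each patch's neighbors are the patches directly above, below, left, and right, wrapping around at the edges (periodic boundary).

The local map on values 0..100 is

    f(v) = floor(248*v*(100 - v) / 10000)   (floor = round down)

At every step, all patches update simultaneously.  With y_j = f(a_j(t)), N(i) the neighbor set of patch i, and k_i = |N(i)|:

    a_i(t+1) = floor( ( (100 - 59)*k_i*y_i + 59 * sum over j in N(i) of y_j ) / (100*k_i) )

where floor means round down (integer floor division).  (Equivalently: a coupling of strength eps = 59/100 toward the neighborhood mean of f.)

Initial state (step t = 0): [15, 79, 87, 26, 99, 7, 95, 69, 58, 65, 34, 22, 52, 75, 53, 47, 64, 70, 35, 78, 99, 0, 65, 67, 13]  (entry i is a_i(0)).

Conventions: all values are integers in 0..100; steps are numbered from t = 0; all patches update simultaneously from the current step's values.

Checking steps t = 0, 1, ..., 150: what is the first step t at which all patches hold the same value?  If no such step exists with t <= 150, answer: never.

Answer: 4
Key observation: Synchronization is absorbing here: once all patches are equal they stay equal, and step 4 is the first all-equal step.

Derivation:
t=0: [15, 79, 87, 26, 99, 7, 95, 69, 58, 65, 34, 22, 52, 75, 53, 47, 64, 70, 35, 78, 99, 0, 65, 67, 13]  (not all equal)
t=1: [21, 27, 40, 40, 24, 29, 26, 45, 54, 43, 49, 44, 53, 53, 54, 48, 46, 55, 51, 47, 18, 23, 42, 49, 26]  (not all equal)
t=2: [43, 47, 57, 57, 48, 51, 51, 58, 60, 56, 59, 58, 61, 61, 60, 57, 58, 60, 61, 58, 43, 47, 57, 58, 49]  (not all equal)
t=3: [60, 60, 60, 60, 60, 60, 60, 59, 59, 60, 59, 59, 58, 58, 59, 59, 60, 59, 58, 59, 60, 60, 60, 59, 60]  (not all equal)
t=4: [59, 59, 59, 59, 59, 59, 59, 59, 59, 59, 59, 59, 59, 59, 59, 59, 59, 59, 59, 59, 59, 59, 59, 59, 59]  (all equal)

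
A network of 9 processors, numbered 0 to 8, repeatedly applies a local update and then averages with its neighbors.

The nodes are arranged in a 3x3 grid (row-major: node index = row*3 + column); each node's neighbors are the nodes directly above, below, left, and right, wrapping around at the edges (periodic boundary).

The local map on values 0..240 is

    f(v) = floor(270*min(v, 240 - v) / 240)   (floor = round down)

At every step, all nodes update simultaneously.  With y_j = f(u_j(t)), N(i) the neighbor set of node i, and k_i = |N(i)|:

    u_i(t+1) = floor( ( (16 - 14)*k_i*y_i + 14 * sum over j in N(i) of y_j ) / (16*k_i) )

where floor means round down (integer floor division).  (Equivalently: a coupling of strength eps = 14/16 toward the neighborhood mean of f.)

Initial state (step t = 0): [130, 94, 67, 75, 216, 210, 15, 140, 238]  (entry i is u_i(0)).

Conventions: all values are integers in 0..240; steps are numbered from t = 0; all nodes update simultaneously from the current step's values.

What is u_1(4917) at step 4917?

Answer: u_1(4917) = 121
Key observation: The state at step 8, [132, 132, 132, 132, 132, 132, 132, 132, 132], reappears at step 14: the system is in a cycle of period 6 from step 8 on.  Therefore the state at step 4917 equals the state at step 8 + ((4917 - 8) mod 6) = 9, which is [121, 121, 121, 121, 121, 121, 121, 121, 121].

Derivation:
t=0: [130, 94, 67, 75, 216, 210, 15, 140, 238]
t=1: [76, 86, 66, 54, 76, 45, 72, 46, 51]
t=2: [78, 76, 72, 73, 66, 66, 65, 76, 63]
t=3: [81, 82, 79, 77, 80, 76, 80, 76, 77]
t=4: [89, 88, 88, 88, 87, 87, 87, 88, 86]
t=5: [98, 98, 98, 97, 98, 97, 98, 97, 97]
t=6: [109, 109, 109, 109, 109, 109, 109, 109, 109]
t=7: [122, 122, 122, 122, 122, 122, 122, 122, 122]
t=8: [132, 132, 132, 132, 132, 132, 132, 132, 132]
t=9: [121, 121, 121, 121, 121, 121, 121, 121, 121]
t=10: [133, 133, 133, 133, 133, 133, 133, 133, 133]
t=11: [120, 120, 120, 120, 120, 120, 120, 120, 120]
t=12: [135, 135, 135, 135, 135, 135, 135, 135, 135]
t=13: [118, 118, 118, 118, 118, 118, 118, 118, 118]
t=14: [132, 132, 132, 132, 132, 132, 132, 132, 132]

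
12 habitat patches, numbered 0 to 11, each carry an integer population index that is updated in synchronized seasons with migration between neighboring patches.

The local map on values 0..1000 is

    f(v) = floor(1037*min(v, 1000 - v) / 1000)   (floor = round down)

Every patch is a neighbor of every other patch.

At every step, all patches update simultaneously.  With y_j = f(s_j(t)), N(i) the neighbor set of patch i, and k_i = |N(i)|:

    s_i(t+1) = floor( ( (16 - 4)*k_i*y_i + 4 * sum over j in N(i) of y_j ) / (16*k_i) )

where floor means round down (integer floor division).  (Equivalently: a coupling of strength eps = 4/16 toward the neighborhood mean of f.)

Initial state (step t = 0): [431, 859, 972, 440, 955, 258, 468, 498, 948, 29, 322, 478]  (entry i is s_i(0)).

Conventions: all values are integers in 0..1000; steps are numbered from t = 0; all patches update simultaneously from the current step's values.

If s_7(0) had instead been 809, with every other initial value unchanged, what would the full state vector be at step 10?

Simulating step by step:
t=0: [431, 859, 972, 440, 955, 258, 468, 809, 948, 29, 322, 478]
t=1: [392, 174, 88, 399, 101, 262, 420, 211, 106, 89, 310, 427]
t=2: [365, 200, 136, 370, 145, 267, 386, 228, 149, 136, 303, 391]
t=3: [347, 222, 174, 350, 181, 273, 363, 244, 184, 174, 300, 366]
t=4: [335, 242, 205, 338, 210, 280, 348, 258, 212, 205, 300, 350]
t=5: [329, 259, 231, 331, 235, 288, 339, 271, 236, 231, 303, 340]
t=6: [327, 274, 253, 329, 256, 296, 335, 284, 257, 253, 308, 335]
t=7: [329, 289, 273, 330, 275, 305, 334, 296, 276, 273, 314, 334]
t=8: [333, 302, 291, 334, 292, 315, 337, 307, 293, 291, 321, 337]
t=9: [339, 315, 307, 339, 307, 325, 342, 319, 308, 307, 329, 342]
t=10: [346, 328, 322, 346, 322, 336, 348, 331, 323, 322, 339, 348]

Answer: [346, 328, 322, 346, 322, 336, 348, 331, 323, 322, 339, 348]
Key observation: This trace re-runs the system from the modified initial state.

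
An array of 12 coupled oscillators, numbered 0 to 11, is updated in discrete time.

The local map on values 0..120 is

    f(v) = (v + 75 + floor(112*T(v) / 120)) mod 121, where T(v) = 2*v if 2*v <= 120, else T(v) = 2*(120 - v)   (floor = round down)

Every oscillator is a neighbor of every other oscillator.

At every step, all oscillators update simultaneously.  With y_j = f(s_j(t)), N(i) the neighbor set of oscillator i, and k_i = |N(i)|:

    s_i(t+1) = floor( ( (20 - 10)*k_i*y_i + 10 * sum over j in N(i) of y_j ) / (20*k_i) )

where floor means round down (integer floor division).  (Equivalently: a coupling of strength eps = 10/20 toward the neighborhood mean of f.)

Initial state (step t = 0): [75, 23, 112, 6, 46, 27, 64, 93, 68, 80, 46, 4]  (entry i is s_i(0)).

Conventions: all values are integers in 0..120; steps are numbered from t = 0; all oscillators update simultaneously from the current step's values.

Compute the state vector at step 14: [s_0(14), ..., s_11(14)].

Answer: [97, 97, 97, 97, 97, 97, 97, 97, 97, 97, 97, 97]

Derivation:
t=0: [75, 23, 112, 6, 46, 27, 64, 93, 68, 80, 46, 4]
t=1: [93, 50, 78, 83, 80, 55, 42, 85, 95, 90, 80, 80]
t=2: [99, 99, 105, 103, 104, 105, 89, 102, 98, 100, 104, 104]
t=3: [90, 90, 88, 89, 88, 88, 94, 89, 91, 90, 88, 88]
t=4: [100, 100, 100, 100, 100, 100, 98, 100, 99, 100, 100, 100]
t=5: [91, 91, 91, 91, 91, 91, 92, 91, 91, 91, 91, 91]
t=6: [98, 98, 98, 98, 98, 98, 98, 98, 98, 98, 98, 98]
t=7: [93, 93, 93, 93, 93, 93, 93, 93, 93, 93, 93, 93]
t=8: [97, 97, 97, 97, 97, 97, 97, 97, 97, 97, 97, 97]
t=9: [93, 93, 93, 93, 93, 93, 93, 93, 93, 93, 93, 93]
t=10: [97, 97, 97, 97, 97, 97, 97, 97, 97, 97, 97, 97]
t=11: [93, 93, 93, 93, 93, 93, 93, 93, 93, 93, 93, 93]
t=12: [97, 97, 97, 97, 97, 97, 97, 97, 97, 97, 97, 97]
t=13: [93, 93, 93, 93, 93, 93, 93, 93, 93, 93, 93, 93]
t=14: [97, 97, 97, 97, 97, 97, 97, 97, 97, 97, 97, 97]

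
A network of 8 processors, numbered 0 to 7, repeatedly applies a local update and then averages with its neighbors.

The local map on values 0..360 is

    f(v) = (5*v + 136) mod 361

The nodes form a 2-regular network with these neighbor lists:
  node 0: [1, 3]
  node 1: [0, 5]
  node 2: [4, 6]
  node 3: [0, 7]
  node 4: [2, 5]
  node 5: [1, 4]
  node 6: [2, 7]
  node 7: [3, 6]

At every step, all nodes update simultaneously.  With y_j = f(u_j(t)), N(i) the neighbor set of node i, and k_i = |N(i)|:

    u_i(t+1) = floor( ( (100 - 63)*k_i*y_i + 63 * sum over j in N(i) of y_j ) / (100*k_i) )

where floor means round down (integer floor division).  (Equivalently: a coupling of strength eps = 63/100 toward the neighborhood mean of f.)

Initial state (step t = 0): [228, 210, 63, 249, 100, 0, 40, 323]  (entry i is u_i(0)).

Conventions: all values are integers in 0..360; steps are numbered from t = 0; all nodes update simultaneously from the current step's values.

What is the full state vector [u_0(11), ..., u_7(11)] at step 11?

Answer: [195, 107, 84, 185, 70, 75, 84, 137]

Derivation:
t=0: [228, 210, 63, 249, 100, 0, 40, 323]
t=1: [197, 141, 225, 267, 172, 169, 249, 313]
t=2: [60, 137, 246, 102, 239, 219, 247, 197]
t=3: [148, 106, 273, 141, 227, 164, 207, 194]
t=4: [190, 235, 108, 99, 161, 241, 57, 73]
t=5: [157, 166, 204, 144, 261, 236, 165, 155]
t=6: [192, 226, 215, 171, 228, 275, 170, 187]
t=7: [147, 92, 191, 213, 132, 143, 247, 297]
t=8: [166, 174, 116, 146, 70, 145, 164, 193]
t=9: [225, 225, 244, 135, 201, 180, 204, 125]
t=10: [149, 220, 142, 101, 206, 190, 125, 65]
t=11: [195, 107, 84, 185, 70, 75, 84, 137]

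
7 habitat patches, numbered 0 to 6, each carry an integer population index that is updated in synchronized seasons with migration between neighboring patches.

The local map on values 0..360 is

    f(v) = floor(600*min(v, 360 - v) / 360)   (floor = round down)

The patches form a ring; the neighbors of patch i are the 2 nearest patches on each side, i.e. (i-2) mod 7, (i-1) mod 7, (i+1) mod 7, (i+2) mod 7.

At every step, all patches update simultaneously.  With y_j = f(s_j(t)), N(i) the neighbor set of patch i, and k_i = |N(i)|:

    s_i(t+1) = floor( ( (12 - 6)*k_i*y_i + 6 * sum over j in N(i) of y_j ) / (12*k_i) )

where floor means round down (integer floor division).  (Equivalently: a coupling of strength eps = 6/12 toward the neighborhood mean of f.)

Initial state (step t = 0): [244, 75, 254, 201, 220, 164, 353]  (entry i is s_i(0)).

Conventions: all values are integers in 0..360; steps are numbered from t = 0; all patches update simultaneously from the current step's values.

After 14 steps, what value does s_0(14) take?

Answer: s_0(14) = 188

Derivation:
t=0: [244, 75, 254, 201, 220, 164, 353]
t=1: [169, 143, 190, 233, 207, 224, 108]
t=2: [256, 238, 264, 230, 240, 228, 215]
t=3: [189, 200, 179, 205, 204, 213, 220]
t=4: [272, 267, 282, 262, 259, 252, 248]
t=5: [154, 155, 144, 160, 166, 172, 174]
t=6: [262, 260, 252, 265, 273, 279, 279]
t=7: [158, 162, 169, 157, 148, 142, 143]
t=8: [259, 265, 270, 259, 250, 244, 245]
t=9: [170, 163, 159, 169, 179, 185, 183]
t=10: [281, 276, 274, 281, 290, 290, 290]
t=11: [129, 135, 136, 129, 121, 119, 120]
t=12: [213, 219, 220, 213, 205, 202, 204]
t=13: [246, 240, 239, 246, 254, 257, 255]
t=14: [188, 194, 195, 188, 180, 176, 179]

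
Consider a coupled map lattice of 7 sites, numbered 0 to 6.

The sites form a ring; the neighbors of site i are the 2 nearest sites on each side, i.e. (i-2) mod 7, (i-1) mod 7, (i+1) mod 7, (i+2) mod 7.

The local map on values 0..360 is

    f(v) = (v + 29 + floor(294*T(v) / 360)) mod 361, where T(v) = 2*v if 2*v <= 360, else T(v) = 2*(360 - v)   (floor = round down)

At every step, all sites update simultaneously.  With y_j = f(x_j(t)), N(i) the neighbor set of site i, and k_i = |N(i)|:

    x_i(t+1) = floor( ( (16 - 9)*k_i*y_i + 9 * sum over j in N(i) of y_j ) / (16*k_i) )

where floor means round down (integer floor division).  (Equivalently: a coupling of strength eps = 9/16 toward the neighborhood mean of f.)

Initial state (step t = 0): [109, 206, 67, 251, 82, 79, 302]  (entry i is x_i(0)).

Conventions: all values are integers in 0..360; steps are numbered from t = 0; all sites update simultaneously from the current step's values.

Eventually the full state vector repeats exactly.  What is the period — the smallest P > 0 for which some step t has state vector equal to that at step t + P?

Simulating step by step:
t=0: [109, 206, 67, 251, 82, 79, 302]
t=1: [226, 150, 199, 156, 191, 205, 157]
t=2: [105, 83, 111, 97, 117, 112, 96]
t=3: [298, 275, 305, 296, 317, 311, 293]
t=4: [67, 72, 65, 65, 60, 62, 67]
t=5: [204, 209, 201, 199, 193, 196, 202]
t=6: [126, 125, 127, 128, 130, 129, 128]
t=7: [209, 208, 103, 55, 7, 56, 105]
t=8: [181, 180, 196, 166, 154, 168, 199]
t=9: [133, 133, 122, 110, 98, 111, 121]
t=10: [153, 153, 243, 276, 313, 276, 242]
t=11: [80, 80, 83, 79, 76, 79, 83]
t=12: [240, 240, 240, 237, 236, 237, 240]
t=13: [104, 104, 104, 104, 105, 104, 104]
t=14: [302, 302, 302, 302, 303, 302, 302]
t=15: [64, 64, 64, 64, 64, 64, 64]
t=16: [197, 197, 197, 197, 197, 197, 197]
t=17: [131, 131, 131, 131, 131, 131, 131]
t=18: [12, 12, 12, 12, 12, 12, 12]
t=19: [60, 60, 60, 60, 60, 60, 60]
t=20: [187, 187, 187, 187, 187, 187, 187]
t=21: [137, 137, 137, 137, 137, 137, 137]
t=22: [28, 28, 28, 28, 28, 28, 28]
t=23: [102, 102, 102, 102, 102, 102, 102]
t=24: [297, 297, 297, 297, 297, 297, 297]
t=25: [67, 67, 67, 67, 67, 67, 67]
t=26: [205, 205, 205, 205, 205, 205, 205]
t=27: [126, 126, 126, 126, 126, 126, 126]
t=28: [360, 360, 360, 360, 360, 360, 360]
t=29: [28, 28, 28, 28, 28, 28, 28]

Answer: 7
Key observation: The state at step 22, [28, 28, 28, 28, 28, 28, 28], reappears at step 29 — and no state repeats earlier — so the cycle the system enters has period 7.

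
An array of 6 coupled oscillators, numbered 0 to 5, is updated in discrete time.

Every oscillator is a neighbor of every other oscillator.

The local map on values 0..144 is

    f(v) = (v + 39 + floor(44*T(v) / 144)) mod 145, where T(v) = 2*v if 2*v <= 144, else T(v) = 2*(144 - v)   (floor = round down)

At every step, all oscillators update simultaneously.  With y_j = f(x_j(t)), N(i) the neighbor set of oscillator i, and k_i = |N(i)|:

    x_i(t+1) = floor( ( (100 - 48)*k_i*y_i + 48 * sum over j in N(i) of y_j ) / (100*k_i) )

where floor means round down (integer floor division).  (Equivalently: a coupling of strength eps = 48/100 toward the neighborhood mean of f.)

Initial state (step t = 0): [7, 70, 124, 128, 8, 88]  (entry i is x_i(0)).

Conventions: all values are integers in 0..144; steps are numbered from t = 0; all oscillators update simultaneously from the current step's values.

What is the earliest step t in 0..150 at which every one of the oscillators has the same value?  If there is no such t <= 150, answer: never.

Answer: 6
Key observation: Synchronization is absorbing here: once all oscillators are equal they stay equal, and step 6 is the first all-equal step.

Derivation:
t=0: [7, 70, 124, 128, 8, 88]  (not all equal)
t=1: [38, 20, 30, 30, 39, 24]  (not all equal)
t=2: [92, 80, 87, 87, 93, 82]  (not all equal)
t=3: [15, 14, 15, 15, 16, 14]  (not all equal)
t=4: [62, 61, 62, 62, 63, 61]  (not all equal)
t=5: [138, 137, 138, 138, 138, 137]  (not all equal)
t=6: [35, 35, 35, 35, 35, 35]  (all equal)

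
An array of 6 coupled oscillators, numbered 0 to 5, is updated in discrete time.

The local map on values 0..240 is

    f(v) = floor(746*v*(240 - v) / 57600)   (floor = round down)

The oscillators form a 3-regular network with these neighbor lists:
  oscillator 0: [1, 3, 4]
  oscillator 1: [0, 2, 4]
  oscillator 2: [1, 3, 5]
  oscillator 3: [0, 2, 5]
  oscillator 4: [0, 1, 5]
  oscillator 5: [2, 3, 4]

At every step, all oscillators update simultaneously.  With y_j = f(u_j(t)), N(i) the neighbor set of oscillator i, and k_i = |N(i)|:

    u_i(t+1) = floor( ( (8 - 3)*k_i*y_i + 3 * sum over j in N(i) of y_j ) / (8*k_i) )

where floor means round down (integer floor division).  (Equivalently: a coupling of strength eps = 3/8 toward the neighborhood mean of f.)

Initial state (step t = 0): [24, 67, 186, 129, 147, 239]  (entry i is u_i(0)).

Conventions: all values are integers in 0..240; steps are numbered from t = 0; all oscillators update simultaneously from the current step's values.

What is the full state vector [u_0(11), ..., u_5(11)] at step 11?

Answer: [138, 138, 138, 138, 138, 138]

Derivation:
t=0: [24, 67, 186, 129, 147, 239]
t=1: [105, 140, 123, 140, 138, 63]
t=2: [182, 182, 179, 177, 177, 158]
t=3: [138, 137, 144, 145, 144, 158]
t=4: [181, 181, 177, 177, 178, 171]
t=5: [139, 139, 144, 144, 142, 148]
t=6: [180, 180, 178, 178, 179, 177]
t=7: [139, 139, 141, 141, 140, 143]
t=8: [180, 180, 180, 180, 180, 179]
t=9: [139, 139, 139, 139, 139, 140]
t=10: [181, 181, 181, 181, 181, 181]
t=11: [138, 138, 138, 138, 138, 138]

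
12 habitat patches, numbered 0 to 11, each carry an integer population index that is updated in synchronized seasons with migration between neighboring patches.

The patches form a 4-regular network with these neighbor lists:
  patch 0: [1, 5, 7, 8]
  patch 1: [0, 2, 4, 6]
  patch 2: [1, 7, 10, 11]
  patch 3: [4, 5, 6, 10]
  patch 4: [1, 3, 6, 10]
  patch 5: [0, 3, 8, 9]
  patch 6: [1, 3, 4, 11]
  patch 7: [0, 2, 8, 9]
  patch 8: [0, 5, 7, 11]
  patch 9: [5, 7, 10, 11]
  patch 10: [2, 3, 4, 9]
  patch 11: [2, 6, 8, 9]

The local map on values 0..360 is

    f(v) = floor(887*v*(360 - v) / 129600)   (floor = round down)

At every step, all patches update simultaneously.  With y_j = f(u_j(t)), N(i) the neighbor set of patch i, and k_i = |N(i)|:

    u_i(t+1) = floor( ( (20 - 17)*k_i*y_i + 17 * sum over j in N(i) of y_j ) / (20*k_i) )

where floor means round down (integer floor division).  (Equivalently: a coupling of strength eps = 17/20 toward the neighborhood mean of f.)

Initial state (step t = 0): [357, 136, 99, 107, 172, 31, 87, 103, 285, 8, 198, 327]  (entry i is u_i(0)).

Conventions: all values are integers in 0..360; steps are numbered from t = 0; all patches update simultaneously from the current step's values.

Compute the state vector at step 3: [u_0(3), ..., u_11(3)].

Answer: [218, 215, 216, 214, 213, 219, 214, 220, 220, 218, 215, 218]

Derivation:
t=0: [357, 136, 99, 107, 172, 31, 87, 103, 285, 8, 198, 327]
t=1: [129, 151, 171, 170, 197, 86, 170, 101, 92, 118, 160, 117]
t=2: [184, 215, 204, 207, 219, 191, 213, 194, 181, 189, 214, 200]
t=3: [218, 215, 216, 214, 213, 219, 214, 220, 220, 218, 215, 218]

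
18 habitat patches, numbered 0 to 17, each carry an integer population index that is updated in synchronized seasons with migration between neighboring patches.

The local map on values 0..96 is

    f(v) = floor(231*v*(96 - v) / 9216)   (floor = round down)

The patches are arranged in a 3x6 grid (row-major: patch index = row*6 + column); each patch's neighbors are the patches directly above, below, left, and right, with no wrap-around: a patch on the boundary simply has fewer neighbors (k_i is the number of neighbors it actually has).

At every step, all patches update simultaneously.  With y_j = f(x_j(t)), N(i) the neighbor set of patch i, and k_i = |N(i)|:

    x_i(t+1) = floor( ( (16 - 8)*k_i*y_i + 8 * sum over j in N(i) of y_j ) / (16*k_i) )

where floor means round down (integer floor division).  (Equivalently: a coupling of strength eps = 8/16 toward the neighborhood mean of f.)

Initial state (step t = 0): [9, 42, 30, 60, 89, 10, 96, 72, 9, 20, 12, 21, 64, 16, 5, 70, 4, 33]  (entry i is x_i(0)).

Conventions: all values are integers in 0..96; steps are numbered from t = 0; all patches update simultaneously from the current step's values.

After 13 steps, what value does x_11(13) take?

Answer: x_11(13) = 56

Derivation:
t=0: [9, 42, 30, 60, 89, 10, 96, 72, 9, 20, 12, 21, 64, 16, 5, 70, 4, 33]
t=1: [23, 46, 46, 44, 24, 24, 18, 34, 27, 36, 25, 35, 33, 33, 21, 32, 24, 38]
t=2: [44, 53, 55, 54, 45, 45, 41, 49, 48, 51, 46, 50, 47, 49, 44, 48, 46, 51]
t=3: [56, 56, 56, 56, 56, 57, 56, 56, 56, 56, 57, 57, 56, 57, 57, 57, 57, 57]
t=4: [56, 56, 56, 56, 55, 55, 56, 55, 55, 55, 55, 55, 55, 55, 55, 55, 55, 55]
t=5: [56, 56, 56, 56, 56, 56, 56, 56, 56, 56, 56, 56, 56, 56, 56, 56, 56, 56]
t=6: [56, 56, 56, 56, 56, 56, 56, 56, 56, 56, 56, 56, 56, 56, 56, 56, 56, 56]
t=7: [56, 56, 56, 56, 56, 56, 56, 56, 56, 56, 56, 56, 56, 56, 56, 56, 56, 56]
t=8: [56, 56, 56, 56, 56, 56, 56, 56, 56, 56, 56, 56, 56, 56, 56, 56, 56, 56]
t=9: [56, 56, 56, 56, 56, 56, 56, 56, 56, 56, 56, 56, 56, 56, 56, 56, 56, 56]
t=10: [56, 56, 56, 56, 56, 56, 56, 56, 56, 56, 56, 56, 56, 56, 56, 56, 56, 56]
t=11: [56, 56, 56, 56, 56, 56, 56, 56, 56, 56, 56, 56, 56, 56, 56, 56, 56, 56]
t=12: [56, 56, 56, 56, 56, 56, 56, 56, 56, 56, 56, 56, 56, 56, 56, 56, 56, 56]
t=13: [56, 56, 56, 56, 56, 56, 56, 56, 56, 56, 56, 56, 56, 56, 56, 56, 56, 56]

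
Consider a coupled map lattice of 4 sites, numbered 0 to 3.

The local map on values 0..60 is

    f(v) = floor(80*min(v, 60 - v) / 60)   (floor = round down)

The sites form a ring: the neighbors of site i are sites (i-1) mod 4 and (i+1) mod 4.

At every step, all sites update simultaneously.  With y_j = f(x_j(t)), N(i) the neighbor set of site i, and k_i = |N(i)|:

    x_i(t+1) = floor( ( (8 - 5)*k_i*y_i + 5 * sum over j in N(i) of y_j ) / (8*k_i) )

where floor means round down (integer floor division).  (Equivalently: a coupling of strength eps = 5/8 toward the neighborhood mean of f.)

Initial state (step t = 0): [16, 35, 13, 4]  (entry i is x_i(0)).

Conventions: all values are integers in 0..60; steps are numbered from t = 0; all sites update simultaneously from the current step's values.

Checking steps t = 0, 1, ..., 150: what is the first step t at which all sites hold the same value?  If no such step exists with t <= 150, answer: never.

Simulating step by step:
t=0: [16, 35, 13, 4]  (not all equal)
t=1: [19, 24, 18, 13]  (not all equal)
t=2: [24, 27, 24, 21]  (not all equal)
t=3: [32, 33, 32, 30]  (not all equal)
t=4: [37, 36, 37, 38]  (not all equal)
t=5: [30, 30, 30, 29]  (not all equal)
t=6: [39, 40, 39, 39]  (not all equal)
t=7: [27, 27, 27, 28]  (not all equal)
t=8: [36, 36, 36, 36]  (all equal)

Answer: 8
Key observation: Synchronization is absorbing here: once all sites are equal they stay equal, and step 8 is the first all-equal step.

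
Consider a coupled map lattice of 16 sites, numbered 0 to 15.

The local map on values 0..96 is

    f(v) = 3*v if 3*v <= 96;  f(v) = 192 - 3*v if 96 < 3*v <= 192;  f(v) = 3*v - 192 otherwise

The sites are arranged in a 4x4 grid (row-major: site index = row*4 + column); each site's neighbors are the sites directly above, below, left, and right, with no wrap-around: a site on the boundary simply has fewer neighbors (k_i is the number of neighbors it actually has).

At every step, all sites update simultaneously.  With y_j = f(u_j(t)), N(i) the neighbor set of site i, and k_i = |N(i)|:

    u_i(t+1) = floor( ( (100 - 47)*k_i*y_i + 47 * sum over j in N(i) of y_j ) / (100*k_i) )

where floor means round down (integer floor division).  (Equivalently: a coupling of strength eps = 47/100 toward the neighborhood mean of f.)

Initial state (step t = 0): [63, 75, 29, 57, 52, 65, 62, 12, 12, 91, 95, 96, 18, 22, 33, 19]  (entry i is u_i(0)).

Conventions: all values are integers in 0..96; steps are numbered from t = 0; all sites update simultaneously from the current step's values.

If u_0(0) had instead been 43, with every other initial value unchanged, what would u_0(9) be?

Simulating step by step:
t=0: [43, 75, 29, 57, 52, 65, 62, 12, 12, 91, 95, 96, 18, 22, 33, 19]
t=1: [49, 41, 55, 40, 35, 19, 28, 38, 45, 66, 81, 80, 52, 70, 83, 74]
t=2: [60, 56, 49, 62, 71, 59, 69, 73, 50, 24, 49, 50, 36, 25, 45, 40]
t=3: [16, 24, 30, 20, 21, 23, 23, 24, 49, 58, 45, 44, 72, 73, 60, 61]
t=4: [57, 70, 79, 69, 58, 62, 70, 67, 40, 32, 48, 53, 29, 22, 20, 21]
t=5: [19, 20, 31, 20, 25, 20, 22, 15, 69, 73, 49, 36, 78, 73, 59, 55]
t=6: [61, 64, 78, 64, 60, 58, 63, 56, 30, 31, 46, 62, 32, 27, 23, 37]
t=7: [7, 10, 22, 15, 24, 22, 17, 14, 79, 77, 48, 28, 91, 83, 70, 60]
t=8: [35, 39, 54, 49, 58, 57, 53, 50, 53, 46, 48, 60, 66, 51, 27, 30]
t=9: [67, 61, 39, 40, 31, 32, 34, 36, 29, 45, 46, 34, 20, 42, 70, 69]

Answer: u_0(9) = 67
Key observation: This trace re-runs the system from the modified initial state.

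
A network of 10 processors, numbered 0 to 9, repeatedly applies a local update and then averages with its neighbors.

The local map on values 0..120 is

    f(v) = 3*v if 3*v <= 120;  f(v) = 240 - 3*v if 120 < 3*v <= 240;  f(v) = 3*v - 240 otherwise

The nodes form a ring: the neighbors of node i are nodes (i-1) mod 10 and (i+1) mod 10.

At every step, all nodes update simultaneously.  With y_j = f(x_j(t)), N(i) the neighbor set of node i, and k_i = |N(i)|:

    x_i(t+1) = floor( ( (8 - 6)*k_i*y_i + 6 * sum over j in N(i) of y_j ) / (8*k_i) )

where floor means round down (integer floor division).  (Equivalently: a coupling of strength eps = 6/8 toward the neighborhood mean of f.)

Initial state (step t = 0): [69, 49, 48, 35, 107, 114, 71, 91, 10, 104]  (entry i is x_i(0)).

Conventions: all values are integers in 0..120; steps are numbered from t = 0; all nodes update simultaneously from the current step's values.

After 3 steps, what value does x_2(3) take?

Answer: x_2(3) = 106

Derivation:
t=0: [69, 49, 48, 35, 107, 114, 71, 91, 10, 104]
t=1: [70, 71, 98, 92, 97, 66, 57, 29, 46, 41]
t=2: [61, 38, 37, 48, 42, 55, 65, 85, 102, 78]
t=3: [59, 91, 106, 108, 92, 78, 45, 45, 24, 47]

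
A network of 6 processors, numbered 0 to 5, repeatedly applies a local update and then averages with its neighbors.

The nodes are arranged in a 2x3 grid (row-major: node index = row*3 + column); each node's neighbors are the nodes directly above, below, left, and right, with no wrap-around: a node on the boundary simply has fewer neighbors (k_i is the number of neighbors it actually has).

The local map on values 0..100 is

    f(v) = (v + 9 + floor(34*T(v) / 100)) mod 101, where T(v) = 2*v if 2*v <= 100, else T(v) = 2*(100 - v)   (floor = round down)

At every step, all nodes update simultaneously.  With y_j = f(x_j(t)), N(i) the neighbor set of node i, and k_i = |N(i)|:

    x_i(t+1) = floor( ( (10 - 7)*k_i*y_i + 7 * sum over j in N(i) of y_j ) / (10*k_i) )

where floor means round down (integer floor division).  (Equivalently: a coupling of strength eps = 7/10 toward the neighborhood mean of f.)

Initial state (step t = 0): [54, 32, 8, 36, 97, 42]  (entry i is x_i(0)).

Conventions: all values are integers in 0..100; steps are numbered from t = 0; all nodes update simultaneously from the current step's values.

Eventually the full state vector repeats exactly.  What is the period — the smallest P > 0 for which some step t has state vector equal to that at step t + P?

Answer: 14
Key observation: The state at step 17, [5, 5, 5, 5, 5, 5], reappears at step 31 — and no state repeats earlier — so the cycle the system enters has period 14.

Derivation:
t=0: [54, 32, 8, 36, 97, 42]
t=1: [74, 47, 55, 56, 51, 33]
t=2: [93, 93, 81, 95, 85, 84]
t=3: [5, 3, 2, 4, 3, 2]
t=4: [15, 14, 12, 15, 13, 12]
t=5: [33, 31, 30, 32, 31, 29]
t=6: [62, 61, 59, 62, 60, 59]
t=7: [96, 95, 95, 96, 95, 95]
t=8: [6, 6, 6, 6, 6, 6]
t=9: [19, 19, 19, 19, 19, 19]
t=10: [40, 40, 40, 40, 40, 40]
t=11: [76, 76, 76, 76, 76, 76]
t=12: [0, 0, 0, 0, 0, 0]
t=13: [9, 9, 9, 9, 9, 9]
t=14: [24, 24, 24, 24, 24, 24]
t=15: [49, 49, 49, 49, 49, 49]
t=16: [91, 91, 91, 91, 91, 91]
t=17: [5, 5, 5, 5, 5, 5]
t=18: [17, 17, 17, 17, 17, 17]
t=19: [37, 37, 37, 37, 37, 37]
t=20: [71, 71, 71, 71, 71, 71]
t=21: [99, 99, 99, 99, 99, 99]
t=22: [7, 7, 7, 7, 7, 7]
t=23: [20, 20, 20, 20, 20, 20]
t=24: [42, 42, 42, 42, 42, 42]
t=25: [79, 79, 79, 79, 79, 79]
t=26: [1, 1, 1, 1, 1, 1]
t=27: [10, 10, 10, 10, 10, 10]
t=28: [25, 25, 25, 25, 25, 25]
t=29: [51, 51, 51, 51, 51, 51]
t=30: [93, 93, 93, 93, 93, 93]
t=31: [5, 5, 5, 5, 5, 5]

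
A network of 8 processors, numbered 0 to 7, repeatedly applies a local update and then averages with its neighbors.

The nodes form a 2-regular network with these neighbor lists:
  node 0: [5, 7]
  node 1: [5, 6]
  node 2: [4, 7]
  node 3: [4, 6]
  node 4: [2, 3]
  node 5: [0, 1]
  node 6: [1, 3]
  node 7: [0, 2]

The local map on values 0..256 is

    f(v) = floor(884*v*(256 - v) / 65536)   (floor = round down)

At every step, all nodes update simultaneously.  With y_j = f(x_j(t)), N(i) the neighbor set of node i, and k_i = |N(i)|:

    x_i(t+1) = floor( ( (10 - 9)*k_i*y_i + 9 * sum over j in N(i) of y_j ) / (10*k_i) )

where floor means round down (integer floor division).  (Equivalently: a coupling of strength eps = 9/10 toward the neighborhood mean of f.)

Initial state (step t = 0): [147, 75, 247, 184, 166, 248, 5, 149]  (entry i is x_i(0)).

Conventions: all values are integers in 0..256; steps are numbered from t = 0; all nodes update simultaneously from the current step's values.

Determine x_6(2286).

Simulating step by step:
t=0: [147, 75, 247, 184, 166, 248, 5, 149]
t=1: [130, 37, 190, 115, 113, 182, 164, 131]
t=2: [202, 183, 213, 210, 195, 166, 167, 197]
t=3: [175, 198, 154, 175, 129, 167, 159, 137]
t=4: [207, 199, 218, 211, 202, 175, 176, 202]
t=5: [165, 186, 143, 164, 122, 149, 145, 125]
t=6: [215, 211, 219, 216, 211, 191, 191, 210]
t=7: [145, 163, 127, 144, 114, 127, 126, 115]
t=8: [218, 218, 218, 218, 218, 211, 211, 218]
t=9: [118, 126, 111, 118, 111, 112, 112, 111]
t=10: [217, 217, 217, 217, 217, 219, 219, 217]
t=11: [111, 109, 114, 111, 114, 113, 113, 114]
t=12: [217, 216, 218, 217, 217, 216, 216, 217]
t=13: [114, 116, 113, 114, 112, 115, 115, 112]
t=14: [217, 218, 217, 217, 217, 218, 218, 217]
t=15: [112, 111, 114, 112, 114, 112, 112, 114]
t=16: [217, 217, 218, 217, 217, 217, 217, 217]
t=17: [114, 114, 113, 114, 112, 114, 114, 112]
t=18: [217, 218, 217, 217, 217, 218, 218, 217]

Answer: x_6(2286) = 218
Key observation: The state at step 14, [217, 218, 217, 217, 217, 218, 218, 217], reappears at step 18: the system is in a cycle of period 4 from step 14 on.  Therefore the state at step 2286 equals the state at step 14 + ((2286 - 14) mod 4) = 14, which is [217, 218, 217, 217, 217, 218, 218, 217].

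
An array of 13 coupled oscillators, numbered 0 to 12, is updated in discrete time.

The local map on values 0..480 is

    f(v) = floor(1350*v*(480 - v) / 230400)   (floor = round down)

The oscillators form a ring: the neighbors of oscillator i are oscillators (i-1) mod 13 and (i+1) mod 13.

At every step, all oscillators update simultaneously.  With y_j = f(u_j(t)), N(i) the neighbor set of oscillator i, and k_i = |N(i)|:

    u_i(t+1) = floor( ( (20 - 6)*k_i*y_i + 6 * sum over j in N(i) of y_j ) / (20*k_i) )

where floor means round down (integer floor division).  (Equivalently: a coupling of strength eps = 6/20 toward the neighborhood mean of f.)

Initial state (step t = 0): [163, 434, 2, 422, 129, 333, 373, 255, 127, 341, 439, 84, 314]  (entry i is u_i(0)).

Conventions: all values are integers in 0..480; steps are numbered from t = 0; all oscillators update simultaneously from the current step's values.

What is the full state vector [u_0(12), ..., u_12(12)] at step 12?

Simulating step by step:
t=0: [163, 434, 2, 422, 129, 333, 373, 255, 127, 341, 439, 84, 314]
t=1: [274, 127, 42, 140, 249, 274, 256, 309, 275, 248, 144, 197, 287]
t=2: [318, 248, 155, 261, 327, 331, 331, 316, 327, 327, 297, 319, 325]
t=3: [305, 325, 307, 322, 298, 288, 290, 299, 294, 296, 311, 301, 296]
t=4: [310, 299, 306, 302, 315, 322, 321, 318, 319, 317, 310, 314, 317]
t=5: [308, 314, 312, 312, 304, 299, 299, 300, 300, 302, 306, 305, 303]
t=6: [309, 306, 306, 307, 312, 316, 316, 316, 315, 313, 311, 312, 313]
t=7: [308, 310, 311, 310, 307, 303, 303, 303, 304, 305, 306, 306, 306]
t=8: [309, 308, 307, 308, 311, 313, 314, 313, 313, 312, 311, 311, 310]
t=9: [309, 310, 310, 309, 307, 306, 305, 305, 306, 306, 307, 307, 308]
t=10: [309, 308, 308, 309, 310, 311, 311, 311, 311, 311, 311, 310, 310]
t=11: [309, 309, 309, 309, 308, 307, 307, 307, 307, 307, 307, 307, 308]
t=12: [309, 309, 309, 309, 310, 310, 311, 311, 311, 311, 311, 310, 310]

Answer: [309, 309, 309, 309, 310, 310, 311, 311, 311, 311, 311, 310, 310]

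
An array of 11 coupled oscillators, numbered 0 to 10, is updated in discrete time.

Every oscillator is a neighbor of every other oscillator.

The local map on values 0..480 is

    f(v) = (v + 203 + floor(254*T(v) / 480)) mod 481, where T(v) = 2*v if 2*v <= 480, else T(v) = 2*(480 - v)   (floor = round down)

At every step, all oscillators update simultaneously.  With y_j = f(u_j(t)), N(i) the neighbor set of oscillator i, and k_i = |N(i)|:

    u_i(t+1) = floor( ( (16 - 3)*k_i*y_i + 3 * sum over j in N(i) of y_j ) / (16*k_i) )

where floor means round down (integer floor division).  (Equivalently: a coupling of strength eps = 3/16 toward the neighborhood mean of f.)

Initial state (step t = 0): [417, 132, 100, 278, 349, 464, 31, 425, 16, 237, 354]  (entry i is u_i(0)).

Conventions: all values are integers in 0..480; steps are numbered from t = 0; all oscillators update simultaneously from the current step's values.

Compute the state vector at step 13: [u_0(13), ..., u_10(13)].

Answer: [214, 213, 213, 214, 214, 214, 214, 214, 214, 214, 214]

Derivation:
t=0: [417, 132, 100, 278, 349, 464, 31, 425, 16, 237, 354]
t=1: [215, 429, 377, 222, 219, 213, 264, 215, 239, 219, 219]
t=2: [168, 199, 202, 179, 174, 164, 207, 168, 206, 174, 174]
t=3: [73, 124, 129, 91, 83, 67, 137, 73, 136, 83, 83]
t=4: [345, 428, 436, 374, 361, 335, 67, 345, 66, 361, 361]
t=5: [213, 210, 209, 212, 212, 214, 317, 213, 316, 212, 212]
t=6: [161, 156, 155, 159, 159, 163, 202, 161, 202, 159, 159]
t=7: [55, 47, 45, 52, 52, 58, 122, 55, 122, 52, 52]
t=8: [320, 306, 303, 315, 315, 324, 429, 320, 429, 315, 315]
t=9: [210, 211, 211, 210, 210, 210, 205, 210, 205, 210, 210]
t=10: [153, 155, 155, 153, 153, 153, 144, 153, 144, 153, 153]
t=11: [35, 39, 39, 35, 35, 35, 21, 35, 21, 35, 35]
t=12: [274, 280, 280, 274, 274, 274, 251, 274, 251, 274, 274]
t=13: [214, 213, 213, 214, 214, 214, 214, 214, 214, 214, 214]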